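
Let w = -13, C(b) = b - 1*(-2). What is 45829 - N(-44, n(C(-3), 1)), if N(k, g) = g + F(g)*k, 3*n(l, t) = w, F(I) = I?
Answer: 136928/3 ≈ 45643.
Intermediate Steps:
C(b) = 2 + b (C(b) = b + 2 = 2 + b)
n(l, t) = -13/3 (n(l, t) = (⅓)*(-13) = -13/3)
N(k, g) = g + g*k
45829 - N(-44, n(C(-3), 1)) = 45829 - (-13)*(1 - 44)/3 = 45829 - (-13)*(-43)/3 = 45829 - 1*559/3 = 45829 - 559/3 = 136928/3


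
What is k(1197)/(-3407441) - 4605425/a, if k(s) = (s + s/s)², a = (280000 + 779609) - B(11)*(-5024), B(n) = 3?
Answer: -17235100437349/3661912101321 ≈ -4.7066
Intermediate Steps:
a = 1074681 (a = (280000 + 779609) - 3*(-5024) = 1059609 - 1*(-15072) = 1059609 + 15072 = 1074681)
k(s) = (1 + s)² (k(s) = (s + 1)² = (1 + s)²)
k(1197)/(-3407441) - 4605425/a = (1 + 1197)²/(-3407441) - 4605425/1074681 = 1198²*(-1/3407441) - 4605425*1/1074681 = 1435204*(-1/3407441) - 4605425/1074681 = -1435204/3407441 - 4605425/1074681 = -17235100437349/3661912101321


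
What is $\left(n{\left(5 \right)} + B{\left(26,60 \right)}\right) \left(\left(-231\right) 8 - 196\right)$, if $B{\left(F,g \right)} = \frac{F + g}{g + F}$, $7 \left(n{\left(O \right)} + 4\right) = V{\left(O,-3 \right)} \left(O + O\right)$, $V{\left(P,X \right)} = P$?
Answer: $-8468$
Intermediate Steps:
$n{\left(O \right)} = -4 + \frac{2 O^{2}}{7}$ ($n{\left(O \right)} = -4 + \frac{O \left(O + O\right)}{7} = -4 + \frac{O 2 O}{7} = -4 + \frac{2 O^{2}}{7}$)
$B{\left(F,g \right)} = 1$ ($B{\left(F,g \right)} = \frac{F + g}{F + g} = 1$)
$\left(n{\left(5 \right)} + B{\left(26,60 \right)}\right) \left(\left(-231\right) 8 - 196\right) = \left(\left(-4 + \frac{2 \cdot 5^{2}}{7}\right) + 1\right) \left(\left(-231\right) 8 - 196\right) = \left(\left(-4 + \frac{2}{7} \cdot 25\right) + 1\right) \left(-1848 - 196\right) = \left(\left(-4 + \frac{50}{7}\right) + 1\right) \left(-2044\right) = \left(\frac{22}{7} + 1\right) \left(-2044\right) = \frac{29}{7} \left(-2044\right) = -8468$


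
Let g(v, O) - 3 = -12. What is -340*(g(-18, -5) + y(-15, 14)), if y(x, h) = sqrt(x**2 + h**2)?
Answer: 3060 - 340*sqrt(421) ≈ -3916.2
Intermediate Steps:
y(x, h) = sqrt(h**2 + x**2)
g(v, O) = -9 (g(v, O) = 3 - 12 = -9)
-340*(g(-18, -5) + y(-15, 14)) = -340*(-9 + sqrt(14**2 + (-15)**2)) = -340*(-9 + sqrt(196 + 225)) = -340*(-9 + sqrt(421)) = 3060 - 340*sqrt(421)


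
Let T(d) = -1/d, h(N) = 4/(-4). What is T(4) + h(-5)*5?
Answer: -21/4 ≈ -5.2500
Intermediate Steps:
h(N) = -1 (h(N) = 4*(-¼) = -1)
T(4) + h(-5)*5 = -1/4 - 1*5 = -1*¼ - 5 = -¼ - 5 = -21/4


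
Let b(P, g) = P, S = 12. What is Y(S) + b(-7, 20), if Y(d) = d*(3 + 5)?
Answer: 89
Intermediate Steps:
Y(d) = 8*d (Y(d) = d*8 = 8*d)
Y(S) + b(-7, 20) = 8*12 - 7 = 96 - 7 = 89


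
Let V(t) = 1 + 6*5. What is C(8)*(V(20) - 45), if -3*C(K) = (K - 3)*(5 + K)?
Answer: 910/3 ≈ 303.33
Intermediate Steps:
C(K) = -(-3 + K)*(5 + K)/3 (C(K) = -(K - 3)*(5 + K)/3 = -(-3 + K)*(5 + K)/3)
V(t) = 31 (V(t) = 1 + 30 = 31)
C(8)*(V(20) - 45) = (5 - 2/3*8 - 1/3*8**2)*(31 - 45) = (5 - 16/3 - 1/3*64)*(-14) = (5 - 16/3 - 64/3)*(-14) = -65/3*(-14) = 910/3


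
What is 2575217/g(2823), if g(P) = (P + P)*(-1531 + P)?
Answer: 2575217/7294632 ≈ 0.35303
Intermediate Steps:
g(P) = 2*P*(-1531 + P) (g(P) = (2*P)*(-1531 + P) = 2*P*(-1531 + P))
2575217/g(2823) = 2575217/((2*2823*(-1531 + 2823))) = 2575217/((2*2823*1292)) = 2575217/7294632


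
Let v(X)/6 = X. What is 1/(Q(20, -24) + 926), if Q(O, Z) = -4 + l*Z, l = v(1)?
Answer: 1/778 ≈ 0.0012853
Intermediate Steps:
v(X) = 6*X
l = 6 (l = 6*1 = 6)
Q(O, Z) = -4 + 6*Z
1/(Q(20, -24) + 926) = 1/((-4 + 6*(-24)) + 926) = 1/((-4 - 144) + 926) = 1/(-148 + 926) = 1/778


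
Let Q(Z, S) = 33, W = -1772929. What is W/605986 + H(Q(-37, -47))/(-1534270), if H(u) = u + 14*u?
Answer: -3676286135/1256413703 ≈ -2.9260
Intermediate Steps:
H(u) = 15*u
W/605986 + H(Q(-37, -47))/(-1534270) = -1772929/605986 + (15*33)/(-1534270) = -1772929*1/605986 + 495*(-1/1534270) = -47917/16378 - 99/306854 = -3676286135/1256413703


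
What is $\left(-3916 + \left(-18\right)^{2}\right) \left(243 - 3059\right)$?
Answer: $10115072$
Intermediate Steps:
$\left(-3916 + \left(-18\right)^{2}\right) \left(243 - 3059\right) = \left(-3916 + 324\right) \left(-2816\right) = \left(-3592\right) \left(-2816\right) = 10115072$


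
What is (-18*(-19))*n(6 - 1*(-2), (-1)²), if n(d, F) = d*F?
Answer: 2736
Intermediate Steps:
n(d, F) = F*d
(-18*(-19))*n(6 - 1*(-2), (-1)²) = (-18*(-19))*((-1)²*(6 - 1*(-2))) = 342*(1*(6 + 2)) = 342*(1*8) = 342*8 = 2736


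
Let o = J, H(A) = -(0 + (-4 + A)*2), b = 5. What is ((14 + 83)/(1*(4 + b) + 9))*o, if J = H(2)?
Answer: 194/9 ≈ 21.556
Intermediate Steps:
H(A) = 8 - 2*A (H(A) = -(0 + (-8 + 2*A)) = -(-8 + 2*A) = 8 - 2*A)
J = 4 (J = 8 - 2*2 = 8 - 4 = 4)
o = 4
((14 + 83)/(1*(4 + b) + 9))*o = ((14 + 83)/(1*(4 + 5) + 9))*4 = (97/(1*9 + 9))*4 = (97/(9 + 9))*4 = (97/18)*4 = 194/9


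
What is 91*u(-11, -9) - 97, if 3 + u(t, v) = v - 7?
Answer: -1826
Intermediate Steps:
u(t, v) = -10 + v (u(t, v) = -3 + (v - 7) = -3 + (-7 + v) = -10 + v)
91*u(-11, -9) - 97 = 91*(-10 - 9) - 97 = 91*(-19) - 97 = -1729 - 97 = -1826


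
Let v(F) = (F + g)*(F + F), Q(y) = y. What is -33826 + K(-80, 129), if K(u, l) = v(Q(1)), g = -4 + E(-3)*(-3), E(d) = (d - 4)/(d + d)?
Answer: -33839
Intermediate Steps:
E(d) = (-4 + d)/(2*d) (E(d) = (-4 + d)/((2*d)) = (-4 + d)*(1/(2*d)) = (-4 + d)/(2*d))
g = -15/2 (g = -4 + ((1/2)*(-4 - 3)/(-3))*(-3) = -4 + ((1/2)*(-1/3)*(-7))*(-3) = -4 + (7/6)*(-3) = -4 - 7/2 = -15/2 ≈ -7.5000)
v(F) = 2*F*(-15/2 + F) (v(F) = (F - 15/2)*(F + F) = (-15/2 + F)*(2*F) = 2*F*(-15/2 + F))
K(u, l) = -13 (K(u, l) = 1*(-15 + 2*1) = 1*(-15 + 2) = 1*(-13) = -13)
-33826 + K(-80, 129) = -33826 - 13 = -33839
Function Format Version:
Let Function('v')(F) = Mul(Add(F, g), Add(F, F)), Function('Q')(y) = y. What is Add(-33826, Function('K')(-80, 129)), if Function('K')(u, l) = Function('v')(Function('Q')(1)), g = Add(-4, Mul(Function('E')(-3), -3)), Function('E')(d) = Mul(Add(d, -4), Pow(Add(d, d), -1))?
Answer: -33839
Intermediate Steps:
Function('E')(d) = Mul(Rational(1, 2), Pow(d, -1), Add(-4, d)) (Function('E')(d) = Mul(Add(-4, d), Pow(Mul(2, d), -1)) = Mul(Add(-4, d), Mul(Rational(1, 2), Pow(d, -1))) = Mul(Rational(1, 2), Pow(d, -1), Add(-4, d)))
g = Rational(-15, 2) (g = Add(-4, Mul(Mul(Rational(1, 2), Pow(-3, -1), Add(-4, -3)), -3)) = Add(-4, Mul(Mul(Rational(1, 2), Rational(-1, 3), -7), -3)) = Add(-4, Mul(Rational(7, 6), -3)) = Add(-4, Rational(-7, 2)) = Rational(-15, 2) ≈ -7.5000)
Function('v')(F) = Mul(2, F, Add(Rational(-15, 2), F)) (Function('v')(F) = Mul(Add(F, Rational(-15, 2)), Add(F, F)) = Mul(Add(Rational(-15, 2), F), Mul(2, F)) = Mul(2, F, Add(Rational(-15, 2), F)))
Function('K')(u, l) = -13 (Function('K')(u, l) = Mul(1, Add(-15, Mul(2, 1))) = Mul(1, Add(-15, 2)) = Mul(1, -13) = -13)
Add(-33826, Function('K')(-80, 129)) = Add(-33826, -13) = -33839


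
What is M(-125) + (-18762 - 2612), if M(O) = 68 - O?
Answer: -21181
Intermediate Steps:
M(-125) + (-18762 - 2612) = (68 - 1*(-125)) + (-18762 - 2612) = (68 + 125) - 21374 = 193 - 21374 = -21181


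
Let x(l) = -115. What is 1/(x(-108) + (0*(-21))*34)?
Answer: -1/115 ≈ -0.0086956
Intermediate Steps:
1/(x(-108) + (0*(-21))*34) = 1/(-115 + (0*(-21))*34) = 1/(-115 + 0*34) = 1/(-115 + 0) = 1/(-115) = -1/115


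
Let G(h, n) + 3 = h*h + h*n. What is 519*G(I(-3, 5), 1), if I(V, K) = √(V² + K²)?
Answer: 16089 + 519*√34 ≈ 19115.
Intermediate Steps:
I(V, K) = √(K² + V²)
G(h, n) = -3 + h² + h*n (G(h, n) = -3 + (h*h + h*n) = -3 + (h² + h*n) = -3 + h² + h*n)
519*G(I(-3, 5), 1) = 519*(-3 + (√(5² + (-3)²))² + √(5² + (-3)²)*1) = 519*(-3 + (√(25 + 9))² + √(25 + 9)*1) = 519*(-3 + (√34)² + √34*1) = 519*(-3 + 34 + √34) = 519*(31 + √34) = 16089 + 519*√34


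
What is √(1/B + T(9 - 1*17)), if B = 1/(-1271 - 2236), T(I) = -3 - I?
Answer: I*√3502 ≈ 59.178*I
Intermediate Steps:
B = -1/3507 (B = 1/(-3507) = -1/3507 ≈ -0.00028514)
√(1/B + T(9 - 1*17)) = √(1/(-1/3507) + (-3 - (9 - 1*17))) = √(-3507 + (-3 - (9 - 17))) = √(-3507 + (-3 - 1*(-8))) = √(-3507 + (-3 + 8)) = √(-3507 + 5) = √(-3502) = I*√3502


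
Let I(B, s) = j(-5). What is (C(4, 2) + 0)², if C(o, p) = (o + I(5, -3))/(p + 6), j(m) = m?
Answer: 1/64 ≈ 0.015625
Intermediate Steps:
I(B, s) = -5
C(o, p) = (-5 + o)/(6 + p) (C(o, p) = (o - 5)/(p + 6) = (-5 + o)/(6 + p))
(C(4, 2) + 0)² = ((-5 + 4)/(6 + 2) + 0)² = (-1/8 + 0)² = ((⅛)*(-1) + 0)² = (-⅛ + 0)² = (-⅛)² = 1/64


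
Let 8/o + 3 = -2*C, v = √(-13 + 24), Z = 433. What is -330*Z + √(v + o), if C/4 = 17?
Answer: -142890 + √(-1112 + 19321*√11)/139 ≈ -1.4289e+5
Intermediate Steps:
C = 68 (C = 4*17 = 68)
v = √11 ≈ 3.3166
o = -8/139 (o = 8/(-3 - 2*68) = 8/(-3 - 136) = 8/(-139) = 8*(-1/139) = -8/139 ≈ -0.057554)
-330*Z + √(v + o) = -330*433 + √(√11 - 8/139) = -142890 + √(-8/139 + √11)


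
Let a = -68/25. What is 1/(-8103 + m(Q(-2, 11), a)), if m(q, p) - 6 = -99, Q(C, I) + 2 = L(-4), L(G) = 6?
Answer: -1/8196 ≈ -0.00012201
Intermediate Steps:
a = -68/25 (a = -68*1/25 = -68/25 ≈ -2.7200)
Q(C, I) = 4 (Q(C, I) = -2 + 6 = 4)
m(q, p) = -93 (m(q, p) = 6 - 99 = -93)
1/(-8103 + m(Q(-2, 11), a)) = 1/(-8103 - 93) = 1/(-8196) = -1/8196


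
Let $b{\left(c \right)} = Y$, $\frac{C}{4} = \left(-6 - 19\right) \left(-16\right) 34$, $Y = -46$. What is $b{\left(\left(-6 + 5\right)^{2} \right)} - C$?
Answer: $-54446$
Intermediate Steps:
$C = 54400$ ($C = 4 \left(-6 - 19\right) \left(-16\right) 34 = 4 \left(-25\right) \left(-16\right) 34 = 4 \cdot 400 \cdot 34 = 4 \cdot 13600 = 54400$)
$b{\left(c \right)} = -46$
$b{\left(\left(-6 + 5\right)^{2} \right)} - C = -46 - 54400 = -54446$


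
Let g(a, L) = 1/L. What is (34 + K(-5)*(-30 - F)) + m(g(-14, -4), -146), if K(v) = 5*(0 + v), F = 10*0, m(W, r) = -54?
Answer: 730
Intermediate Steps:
g(a, L) = 1/L
F = 0
K(v) = 5*v
(34 + K(-5)*(-30 - F)) + m(g(-14, -4), -146) = (34 + (5*(-5))*(-30 - 1*0)) - 54 = (34 - 25*(-30 + 0)) - 54 = (34 - 25*(-30)) - 54 = (34 + 750) - 54 = 784 - 54 = 730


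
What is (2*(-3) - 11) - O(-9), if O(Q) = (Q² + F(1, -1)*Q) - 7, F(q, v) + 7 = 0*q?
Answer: -154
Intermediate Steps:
F(q, v) = -7 (F(q, v) = -7 + 0*q = -7 + 0 = -7)
O(Q) = -7 + Q² - 7*Q (O(Q) = (Q² - 7*Q) - 7 = -7 + Q² - 7*Q)
(2*(-3) - 11) - O(-9) = (2*(-3) - 11) - (-7 + (-9)² - 7*(-9)) = (-6 - 11) - (-7 + 81 + 63) = -17 - 1*137 = -17 - 137 = -154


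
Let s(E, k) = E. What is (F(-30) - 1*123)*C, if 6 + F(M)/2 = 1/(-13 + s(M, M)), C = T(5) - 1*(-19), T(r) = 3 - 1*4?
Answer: -104526/43 ≈ -2430.8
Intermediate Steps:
T(r) = -1 (T(r) = 3 - 4 = -1)
C = 18 (C = -1 - 1*(-19) = -1 + 19 = 18)
F(M) = -12 + 2/(-13 + M)
(F(-30) - 1*123)*C = (2*(79 - 6*(-30))/(-13 - 30) - 1*123)*18 = (2*(79 + 180)/(-43) - 123)*18 = (2*(-1/43)*259 - 123)*18 = (-518/43 - 123)*18 = -5807/43*18 = -104526/43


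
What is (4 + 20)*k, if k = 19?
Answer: 456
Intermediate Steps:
(4 + 20)*k = (4 + 20)*19 = 24*19 = 456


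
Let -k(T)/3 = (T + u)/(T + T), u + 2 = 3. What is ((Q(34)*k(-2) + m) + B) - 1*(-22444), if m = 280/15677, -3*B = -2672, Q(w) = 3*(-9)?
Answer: 4393623703/188124 ≈ 23355.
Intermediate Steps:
u = 1 (u = -2 + 3 = 1)
Q(w) = -27
B = 2672/3 (B = -⅓*(-2672) = 2672/3 ≈ 890.67)
k(T) = -3*(1 + T)/(2*T) (k(T) = -3*(T + 1)/(T + T) = -3*(1 + T)/(2*T))
m = 280/15677 (m = 280*(1/15677) = 280/15677 ≈ 0.017861)
((Q(34)*k(-2) + m) + B) - 1*(-22444) = ((-81*(-1 - 1*(-2))/(2*(-2)) + 280/15677) + 2672/3) - 1*(-22444) = ((-81*(-1)*(-1 + 2)/(2*2) + 280/15677) + 2672/3) + 22444 = ((-81*(-1)/(2*2) + 280/15677) + 2672/3) + 22444 = ((-27*(-¾) + 280/15677) + 2672/3) + 22444 = ((81/4 + 280/15677) + 2672/3) + 22444 = (1270957/62708 + 2672/3) + 22444 = 171368647/188124 + 22444 = 4393623703/188124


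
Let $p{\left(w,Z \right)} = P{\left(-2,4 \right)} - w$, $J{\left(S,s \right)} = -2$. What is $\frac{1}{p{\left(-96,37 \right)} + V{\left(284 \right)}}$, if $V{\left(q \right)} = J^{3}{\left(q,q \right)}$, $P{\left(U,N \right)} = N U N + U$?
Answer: $\frac{1}{54} \approx 0.018519$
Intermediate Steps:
$P{\left(U,N \right)} = U + U N^{2}$ ($P{\left(U,N \right)} = U N^{2} + U = U + U N^{2}$)
$V{\left(q \right)} = -8$ ($V{\left(q \right)} = \left(-2\right)^{3} = -8$)
$p{\left(w,Z \right)} = -34 - w$ ($p{\left(w,Z \right)} = - 2 \left(1 + 4^{2}\right) - w = - 2 \left(1 + 16\right) - w = \left(-2\right) 17 - w = -34 - w$)
$\frac{1}{p{\left(-96,37 \right)} + V{\left(284 \right)}} = \frac{1}{\left(-34 - -96\right) - 8} = \frac{1}{\left(-34 + 96\right) - 8} = \frac{1}{62 - 8} = \frac{1}{54}$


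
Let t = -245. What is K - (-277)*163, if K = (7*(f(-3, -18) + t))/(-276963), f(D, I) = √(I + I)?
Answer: 12505158128/276963 - 14*I/92321 ≈ 45151.0 - 0.00015164*I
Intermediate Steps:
f(D, I) = √2*√I (f(D, I) = √(2*I) = √2*√I)
K = 1715/276963 - 14*I/92321 (K = (7*(√2*√(-18) - 245))/(-276963) = (7*(√2*(3*I*√2) - 245))*(-1/276963) = (7*(6*I - 245))*(-1/276963) = (7*(-245 + 6*I))*(-1/276963) = (-1715 + 42*I)*(-1/276963) = 1715/276963 - 14*I/92321 ≈ 0.0061922 - 0.00015164*I)
K - (-277)*163 = (1715/276963 - 14*I/92321) - (-277)*163 = (1715/276963 - 14*I/92321) - 1*(-45151) = (1715/276963 - 14*I/92321) + 45151 = 12505158128/276963 - 14*I/92321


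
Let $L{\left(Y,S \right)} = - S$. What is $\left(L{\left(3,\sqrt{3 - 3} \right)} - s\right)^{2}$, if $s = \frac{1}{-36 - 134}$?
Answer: $\frac{1}{28900} \approx 3.4602 \cdot 10^{-5}$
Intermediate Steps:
$s = - \frac{1}{170}$ ($s = \frac{1}{-170} = - \frac{1}{170} \approx -0.0058824$)
$\left(L{\left(3,\sqrt{3 - 3} \right)} - s\right)^{2} = \left(- \sqrt{3 - 3} - - \frac{1}{170}\right)^{2} = \left(- \sqrt{0} + \frac{1}{170}\right)^{2} = \left(\left(-1\right) 0 + \frac{1}{170}\right)^{2} = \left(0 + \frac{1}{170}\right)^{2} = \left(\frac{1}{170}\right)^{2} = \frac{1}{28900}$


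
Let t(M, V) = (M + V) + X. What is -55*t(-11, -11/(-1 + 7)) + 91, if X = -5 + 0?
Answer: 6431/6 ≈ 1071.8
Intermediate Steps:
X = -5
t(M, V) = -5 + M + V (t(M, V) = (M + V) - 5 = -5 + M + V)
-55*t(-11, -11/(-1 + 7)) + 91 = -55*(-5 - 11 - 11/(-1 + 7)) + 91 = -55*(-5 - 11 - 11/6) + 91 = -55*(-107/6) + 91 = 5885/6 + 91 = 6431/6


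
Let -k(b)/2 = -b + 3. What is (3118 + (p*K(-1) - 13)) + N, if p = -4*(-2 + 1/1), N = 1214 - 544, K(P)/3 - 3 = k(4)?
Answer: 3835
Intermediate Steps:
k(b) = -6 + 2*b (k(b) = -2*(-b + 3) = -2*(3 - b) = -6 + 2*b)
K(P) = 15 (K(P) = 9 + 3*(-6 + 2*4) = 9 + 3*(-6 + 8) = 9 + 3*2 = 9 + 6 = 15)
N = 670
p = 4 (p = -4*(-2 + 1) = -4*(-1) = 4)
(3118 + (p*K(-1) - 13)) + N = (3118 + (4*15 - 13)) + 670 = (3118 + (60 - 13)) + 670 = (3118 + 47) + 670 = 3165 + 670 = 3835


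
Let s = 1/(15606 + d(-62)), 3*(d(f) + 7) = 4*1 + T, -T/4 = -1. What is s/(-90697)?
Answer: -3/4245073085 ≈ -7.0670e-10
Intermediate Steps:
T = 4 (T = -4*(-1) = 4)
d(f) = -13/3 (d(f) = -7 + (4*1 + 4)/3 = -7 + (4 + 4)/3 = -7 + (1/3)*8 = -7 + 8/3 = -13/3)
s = 3/46805 (s = 1/(15606 - 13/3) = 1/(46805/3) = 3/46805 ≈ 6.4096e-5)
s/(-90697) = (3/46805)/(-90697) = (3/46805)*(-1/90697) = -3/4245073085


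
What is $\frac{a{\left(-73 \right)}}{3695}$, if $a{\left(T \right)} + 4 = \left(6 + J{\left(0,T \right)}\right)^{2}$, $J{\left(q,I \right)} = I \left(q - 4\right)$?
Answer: $\frac{17760}{739} \approx 24.032$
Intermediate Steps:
$J{\left(q,I \right)} = I \left(-4 + q\right)$
$a{\left(T \right)} = -4 + \left(6 - 4 T\right)^{2}$ ($a{\left(T \right)} = -4 + \left(6 + T \left(-4 + 0\right)\right)^{2} = -4 + \left(6 + T \left(-4\right)\right)^{2} = -4 + \left(6 - 4 T\right)^{2}$)
$\frac{a{\left(-73 \right)}}{3695} = \frac{-4 + 4 \left(3 - -146\right)^{2}}{3695} = \left(-4 + 4 \left(3 + 146\right)^{2}\right) \frac{1}{3695} = \left(-4 + 4 \cdot 149^{2}\right) \frac{1}{3695} = \left(-4 + 4 \cdot 22201\right) \frac{1}{3695} = \left(-4 + 88804\right) \frac{1}{3695} = 88800 \cdot \frac{1}{3695} = \frac{17760}{739}$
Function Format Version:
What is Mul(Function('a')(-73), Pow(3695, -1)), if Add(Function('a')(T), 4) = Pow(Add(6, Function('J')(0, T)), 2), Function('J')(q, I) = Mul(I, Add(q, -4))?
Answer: Rational(17760, 739) ≈ 24.032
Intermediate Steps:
Function('J')(q, I) = Mul(I, Add(-4, q))
Function('a')(T) = Add(-4, Pow(Add(6, Mul(-4, T)), 2)) (Function('a')(T) = Add(-4, Pow(Add(6, Mul(T, Add(-4, 0))), 2)) = Add(-4, Pow(Add(6, Mul(T, -4)), 2)) = Add(-4, Pow(Add(6, Mul(-4, T)), 2)))
Mul(Function('a')(-73), Pow(3695, -1)) = Mul(Add(-4, Mul(4, Pow(Add(3, Mul(-2, -73)), 2))), Pow(3695, -1)) = Mul(Add(-4, Mul(4, Pow(Add(3, 146), 2))), Rational(1, 3695)) = Mul(Add(-4, Mul(4, Pow(149, 2))), Rational(1, 3695)) = Mul(Add(-4, Mul(4, 22201)), Rational(1, 3695)) = Mul(Add(-4, 88804), Rational(1, 3695)) = Mul(88800, Rational(1, 3695)) = Rational(17760, 739)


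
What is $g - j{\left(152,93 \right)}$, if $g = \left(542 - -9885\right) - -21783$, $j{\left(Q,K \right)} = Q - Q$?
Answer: $32210$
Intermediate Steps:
$j{\left(Q,K \right)} = 0$
$g = 32210$ ($g = \left(542 + 9885\right) + 21783 = 10427 + 21783 = 32210$)
$g - j{\left(152,93 \right)} = 32210 - 0 = 32210 + 0 = 32210$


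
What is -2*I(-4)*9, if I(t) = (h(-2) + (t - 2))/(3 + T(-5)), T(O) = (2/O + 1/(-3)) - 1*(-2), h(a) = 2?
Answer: 135/8 ≈ 16.875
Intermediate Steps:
T(O) = 5/3 + 2/O (T(O) = (2/O + 1*(-1/3)) + 2 = (2/O - 1/3) + 2 = (-1/3 + 2/O) + 2 = 5/3 + 2/O)
I(t) = 15*t/64 (I(t) = (2 + (t - 2))/(3 + (5/3 + 2/(-5))) = (2 + (-2 + t))/(3 + (5/3 + 2*(-1/5))) = t/(3 + (5/3 - 2/5)) = t/(3 + 19/15) = t/(64/15) = t*(15/64) = 15*t/64)
-2*I(-4)*9 = -15*(-4)/32*9 = -2*(-15/16)*9 = (15/8)*9 = 135/8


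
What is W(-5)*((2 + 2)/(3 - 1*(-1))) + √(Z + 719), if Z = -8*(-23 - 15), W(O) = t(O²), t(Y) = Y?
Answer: 25 + √1023 ≈ 56.984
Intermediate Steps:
W(O) = O²
Z = 304 (Z = -8*(-38) = 304)
W(-5)*((2 + 2)/(3 - 1*(-1))) + √(Z + 719) = (-5)²*((2 + 2)/(3 - 1*(-1))) + √(304 + 719) = 25*(4/(3 + 1)) + √1023 = 25*(4/4) + √1023 = 25*((¼)*4) + √1023 = 25*1 + √1023 = 25 + √1023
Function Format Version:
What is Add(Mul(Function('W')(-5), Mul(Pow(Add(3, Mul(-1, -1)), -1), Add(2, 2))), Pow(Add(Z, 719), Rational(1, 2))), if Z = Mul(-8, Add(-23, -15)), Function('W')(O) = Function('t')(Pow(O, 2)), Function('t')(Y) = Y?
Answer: Add(25, Pow(1023, Rational(1, 2))) ≈ 56.984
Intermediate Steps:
Function('W')(O) = Pow(O, 2)
Z = 304 (Z = Mul(-8, -38) = 304)
Add(Mul(Function('W')(-5), Mul(Pow(Add(3, Mul(-1, -1)), -1), Add(2, 2))), Pow(Add(Z, 719), Rational(1, 2))) = Add(Mul(Pow(-5, 2), Mul(Pow(Add(3, Mul(-1, -1)), -1), Add(2, 2))), Pow(Add(304, 719), Rational(1, 2))) = Add(Mul(25, Mul(Pow(Add(3, 1), -1), 4)), Pow(1023, Rational(1, 2))) = Add(Mul(25, Mul(Pow(4, -1), 4)), Pow(1023, Rational(1, 2))) = Add(Mul(25, Mul(Rational(1, 4), 4)), Pow(1023, Rational(1, 2))) = Add(Mul(25, 1), Pow(1023, Rational(1, 2))) = Add(25, Pow(1023, Rational(1, 2)))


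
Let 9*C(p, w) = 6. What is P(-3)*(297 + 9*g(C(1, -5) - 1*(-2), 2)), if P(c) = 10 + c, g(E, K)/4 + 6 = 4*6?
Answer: 6615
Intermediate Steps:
C(p, w) = ⅔ (C(p, w) = (⅑)*6 = ⅔)
g(E, K) = 72 (g(E, K) = -24 + 4*(4*6) = -24 + 4*24 = -24 + 96 = 72)
P(-3)*(297 + 9*g(C(1, -5) - 1*(-2), 2)) = (10 - 3)*(297 + 9*72) = 7*(297 + 648) = 7*945 = 6615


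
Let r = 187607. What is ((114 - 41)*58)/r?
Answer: 4234/187607 ≈ 0.022568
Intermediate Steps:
((114 - 41)*58)/r = ((114 - 41)*58)/187607 = (73*58)*(1/187607) = 4234*(1/187607) = 4234/187607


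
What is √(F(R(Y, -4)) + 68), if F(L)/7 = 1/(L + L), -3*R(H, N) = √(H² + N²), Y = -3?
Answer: √6590/10 ≈ 8.1179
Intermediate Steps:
R(H, N) = -√(H² + N²)/3
F(L) = 7/(2*L) (F(L) = 7/(L + L) = 7/((2*L)) = 7*(1/(2*L)) = 7/(2*L))
√(F(R(Y, -4)) + 68) = √(7/(2*((-√((-3)² + (-4)²)/3))) + 68) = √(7/(2*((-√(9 + 16)/3))) + 68) = √(7/(2*((-√25/3))) + 68) = √(7/(2*((-⅓*5))) + 68) = √(7/(2*(-5/3)) + 68) = √((7/2)*(-⅗) + 68) = √(-21/10 + 68) = √(659/10) = √6590/10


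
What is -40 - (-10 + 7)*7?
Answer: -19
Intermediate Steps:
-40 - (-10 + 7)*7 = -40 - (-3)*7 = -40 - 1*(-21) = -40 + 21 = -19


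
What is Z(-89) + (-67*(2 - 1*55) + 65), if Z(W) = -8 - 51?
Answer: 3557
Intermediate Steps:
Z(W) = -59
Z(-89) + (-67*(2 - 1*55) + 65) = -59 + (-67*(2 - 1*55) + 65) = -59 + (-67*(2 - 55) + 65) = -59 + (-67*(-53) + 65) = -59 + (3551 + 65) = -59 + 3616 = 3557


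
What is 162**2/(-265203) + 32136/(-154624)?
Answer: -174729387/569538176 ≈ -0.30679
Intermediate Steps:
162**2/(-265203) + 32136/(-154624) = 26244*(-1/265203) + 32136*(-1/154624) = -2916/29467 - 4017/19328 = -174729387/569538176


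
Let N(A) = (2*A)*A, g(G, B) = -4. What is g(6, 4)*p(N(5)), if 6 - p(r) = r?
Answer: 176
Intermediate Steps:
N(A) = 2*A²
p(r) = 6 - r
g(6, 4)*p(N(5)) = -4*(6 - 2*5²) = -4*(6 - 2*25) = -4*(6 - 1*50) = -4*(6 - 50) = -4*(-44) = 176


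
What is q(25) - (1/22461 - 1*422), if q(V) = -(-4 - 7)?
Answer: 9725612/22461 ≈ 433.00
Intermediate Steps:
q(V) = 11 (q(V) = -1*(-11) = 11)
q(25) - (1/22461 - 1*422) = 11 - (1/22461 - 1*422) = 11 - (1/22461 - 422) = 11 - 1*(-9478541/22461) = 11 + 9478541/22461 = 9725612/22461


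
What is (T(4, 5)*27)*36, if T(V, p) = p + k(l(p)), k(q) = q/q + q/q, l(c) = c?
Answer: 6804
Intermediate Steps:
k(q) = 2 (k(q) = 1 + 1 = 2)
T(V, p) = 2 + p (T(V, p) = p + 2 = 2 + p)
(T(4, 5)*27)*36 = ((2 + 5)*27)*36 = (7*27)*36 = 189*36 = 6804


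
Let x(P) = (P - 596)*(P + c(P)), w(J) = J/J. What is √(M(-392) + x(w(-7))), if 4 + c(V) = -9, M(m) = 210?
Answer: 35*√6 ≈ 85.732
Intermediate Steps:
c(V) = -13 (c(V) = -4 - 9 = -13)
w(J) = 1
x(P) = (-596 + P)*(-13 + P) (x(P) = (P - 596)*(P - 13) = (-596 + P)*(-13 + P))
√(M(-392) + x(w(-7))) = √(210 + (7748 + 1² - 609*1)) = √(210 + (7748 + 1 - 609)) = √(210 + 7140) = √7350 = 35*√6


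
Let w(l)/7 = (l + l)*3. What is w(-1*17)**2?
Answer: 509796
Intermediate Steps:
w(l) = 42*l (w(l) = 7*((l + l)*3) = 7*((2*l)*3) = 7*(6*l) = 42*l)
w(-1*17)**2 = (42*(-1*17))**2 = (42*(-17))**2 = (-714)**2 = 509796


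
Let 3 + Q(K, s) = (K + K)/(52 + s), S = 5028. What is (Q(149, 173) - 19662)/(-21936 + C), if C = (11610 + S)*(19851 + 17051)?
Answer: -4424327/138139546500 ≈ -3.2028e-5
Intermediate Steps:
Q(K, s) = -3 + 2*K/(52 + s) (Q(K, s) = -3 + (K + K)/(52 + s) = -3 + (2*K)/(52 + s) = -3 + 2*K/(52 + s))
C = 613975476 (C = (11610 + 5028)*(19851 + 17051) = 16638*36902 = 613975476)
(Q(149, 173) - 19662)/(-21936 + C) = ((-156 - 3*173 + 2*149)/(52 + 173) - 19662)/(-21936 + 613975476) = ((-156 - 519 + 298)/225 - 19662)/613953540 = ((1/225)*(-377) - 19662)*(1/613953540) = (-377/225 - 19662)*(1/613953540) = -4424327/225*1/613953540 = -4424327/138139546500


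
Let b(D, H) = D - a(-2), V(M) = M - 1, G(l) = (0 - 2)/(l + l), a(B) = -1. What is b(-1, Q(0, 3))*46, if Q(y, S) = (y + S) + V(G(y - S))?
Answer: 0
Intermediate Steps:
G(l) = -1/l (G(l) = -2*1/(2*l) = -1/l)
V(M) = -1 + M
Q(y, S) = -1 + S + y - 1/(y - S) (Q(y, S) = (y + S) + (-1 - 1/(y - S)) = (S + y) + (-1 - 1/(y - S)) = -1 + S + y - 1/(y - S))
b(D, H) = 1 + D (b(D, H) = D - 1*(-1) = D + 1 = 1 + D)
b(-1, Q(0, 3))*46 = (1 - 1)*46 = 0*46 = 0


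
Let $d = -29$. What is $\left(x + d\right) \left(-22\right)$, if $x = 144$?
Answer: $-2530$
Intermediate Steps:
$\left(x + d\right) \left(-22\right) = \left(144 - 29\right) \left(-22\right) = 115 \left(-22\right) = -2530$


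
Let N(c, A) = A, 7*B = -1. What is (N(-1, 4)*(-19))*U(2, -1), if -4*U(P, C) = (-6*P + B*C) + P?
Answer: -1311/7 ≈ -187.29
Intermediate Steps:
B = -1/7 (B = (1/7)*(-1) = -1/7 ≈ -0.14286)
U(P, C) = C/28 + 5*P/4 (U(P, C) = -((-6*P - C/7) + P)/4 = -(-5*P - C/7)/4 = C/28 + 5*P/4)
(N(-1, 4)*(-19))*U(2, -1) = (4*(-19))*((1/28)*(-1) + (5/4)*2) = -76*(-1/28 + 5/2) = -76*69/28 = -1311/7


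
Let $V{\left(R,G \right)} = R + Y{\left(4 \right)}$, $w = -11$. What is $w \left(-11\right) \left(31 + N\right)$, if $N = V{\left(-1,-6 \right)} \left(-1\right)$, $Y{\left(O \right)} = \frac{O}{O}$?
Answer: $3751$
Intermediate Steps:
$Y{\left(O \right)} = 1$
$V{\left(R,G \right)} = 1 + R$ ($V{\left(R,G \right)} = R + 1 = 1 + R$)
$N = 0$ ($N = \left(1 - 1\right) \left(-1\right) = 0 \left(-1\right) = 0$)
$w \left(-11\right) \left(31 + N\right) = \left(-11\right) \left(-11\right) \left(31 + 0\right) = 121 \cdot 31 = 3751$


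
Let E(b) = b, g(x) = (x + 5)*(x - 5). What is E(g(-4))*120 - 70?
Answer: -1150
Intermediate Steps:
g(x) = (-5 + x)*(5 + x) (g(x) = (5 + x)*(-5 + x) = (-5 + x)*(5 + x))
E(g(-4))*120 - 70 = (-25 + (-4)**2)*120 - 70 = (-25 + 16)*120 - 70 = -9*120 - 70 = -1080 - 70 = -1150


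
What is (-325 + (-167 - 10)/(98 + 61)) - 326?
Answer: -34562/53 ≈ -652.11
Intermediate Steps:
(-325 + (-167 - 10)/(98 + 61)) - 326 = (-325 - 177/159) - 326 = (-325 - 177*1/159) - 326 = (-325 - 59/53) - 326 = -17284/53 - 326 = -34562/53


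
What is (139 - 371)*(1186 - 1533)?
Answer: 80504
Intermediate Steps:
(139 - 371)*(1186 - 1533) = -232*(-347) = 80504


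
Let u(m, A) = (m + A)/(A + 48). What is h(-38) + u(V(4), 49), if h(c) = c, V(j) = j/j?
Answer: -3636/97 ≈ -37.485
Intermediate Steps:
V(j) = 1
u(m, A) = (A + m)/(48 + A)
h(-38) + u(V(4), 49) = -38 + (49 + 1)/(48 + 49) = -38 + 50/97 = -3636/97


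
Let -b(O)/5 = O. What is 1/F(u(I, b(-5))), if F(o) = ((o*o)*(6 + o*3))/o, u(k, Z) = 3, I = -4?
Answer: 1/45 ≈ 0.022222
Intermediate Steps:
b(O) = -5*O
F(o) = o*(6 + 3*o) (F(o) = (o²*(6 + 3*o))/o = o*(6 + 3*o))
1/F(u(I, b(-5))) = 1/(3*3*(2 + 3)) = 1/(3*3*5) = 1/45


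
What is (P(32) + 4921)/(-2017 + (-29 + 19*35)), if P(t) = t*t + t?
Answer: -5977/1381 ≈ -4.3280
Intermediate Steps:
P(t) = t + t² (P(t) = t² + t = t + t²)
(P(32) + 4921)/(-2017 + (-29 + 19*35)) = (32*(1 + 32) + 4921)/(-2017 + (-29 + 19*35)) = (32*33 + 4921)/(-2017 + (-29 + 665)) = (1056 + 4921)/(-2017 + 636) = 5977/(-1381) = 5977*(-1/1381) = -5977/1381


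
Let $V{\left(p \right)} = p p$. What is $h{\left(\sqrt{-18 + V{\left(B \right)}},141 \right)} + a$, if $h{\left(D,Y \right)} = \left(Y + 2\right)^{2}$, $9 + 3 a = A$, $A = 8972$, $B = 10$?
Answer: $\frac{70310}{3} \approx 23437.0$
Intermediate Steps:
$V{\left(p \right)} = p^{2}$
$a = \frac{8963}{3}$ ($a = -3 + \frac{1}{3} \cdot 8972 = -3 + \frac{8972}{3} = \frac{8963}{3} \approx 2987.7$)
$h{\left(D,Y \right)} = \left(2 + Y\right)^{2}$
$h{\left(\sqrt{-18 + V{\left(B \right)}},141 \right)} + a = \left(2 + 141\right)^{2} + \frac{8963}{3} = 143^{2} + \frac{8963}{3} = 20449 + \frac{8963}{3} = \frac{70310}{3}$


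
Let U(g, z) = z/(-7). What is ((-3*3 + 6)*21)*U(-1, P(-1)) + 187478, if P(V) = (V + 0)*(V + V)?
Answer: 187496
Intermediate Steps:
P(V) = 2*V² (P(V) = V*(2*V) = 2*V²)
U(g, z) = -z/7 (U(g, z) = z*(-⅐) = -z/7)
((-3*3 + 6)*21)*U(-1, P(-1)) + 187478 = ((-3*3 + 6)*21)*(-2*(-1)²/7) + 187478 = ((-9 + 6)*21)*(-2/7) + 187478 = (-3*21)*(-⅐*2) + 187478 = -63*(-2/7) + 187478 = 18 + 187478 = 187496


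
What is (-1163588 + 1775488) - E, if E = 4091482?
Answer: -3479582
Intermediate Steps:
(-1163588 + 1775488) - E = (-1163588 + 1775488) - 1*4091482 = 611900 - 4091482 = -3479582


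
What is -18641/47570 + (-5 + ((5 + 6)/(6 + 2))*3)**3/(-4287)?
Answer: -20449817297/52206743040 ≈ -0.39171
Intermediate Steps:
-18641/47570 + (-5 + ((5 + 6)/(6 + 2))*3)**3/(-4287) = -18641*1/47570 + (-5 + (11/8)*3)**3*(-1/4287) = -18641/47570 + (-5 + (11*(1/8))*3)**3*(-1/4287) = -18641/47570 + (-5 + (11/8)*3)**3*(-1/4287) = -18641/47570 + (-5 + 33/8)**3*(-1/4287) = -18641/47570 + (-7/8)**3*(-1/4287) = -18641/47570 - 343/512*(-1/4287) = -18641/47570 + 343/2194944 = -20449817297/52206743040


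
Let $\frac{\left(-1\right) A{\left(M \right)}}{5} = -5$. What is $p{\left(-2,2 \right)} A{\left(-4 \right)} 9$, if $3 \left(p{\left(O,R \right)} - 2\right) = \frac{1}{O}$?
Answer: $\frac{825}{2} \approx 412.5$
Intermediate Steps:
$A{\left(M \right)} = 25$ ($A{\left(M \right)} = \left(-5\right) \left(-5\right) = 25$)
$p{\left(O,R \right)} = 2 + \frac{1}{3 O}$
$p{\left(-2,2 \right)} A{\left(-4 \right)} 9 = \left(2 + \frac{1}{3 \left(-2\right)}\right) 25 \cdot 9 = \left(2 + \frac{1}{3} \left(- \frac{1}{2}\right)\right) 25 \cdot 9 = \left(2 - \frac{1}{6}\right) 25 \cdot 9 = \frac{11}{6} \cdot 25 \cdot 9 = \frac{275}{6} \cdot 9 = \frac{825}{2}$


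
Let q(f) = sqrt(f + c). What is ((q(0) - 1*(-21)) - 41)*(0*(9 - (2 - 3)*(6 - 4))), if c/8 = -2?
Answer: 0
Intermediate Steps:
c = -16 (c = 8*(-2) = -16)
q(f) = sqrt(-16 + f) (q(f) = sqrt(f - 16) = sqrt(-16 + f))
((q(0) - 1*(-21)) - 41)*(0*(9 - (2 - 3)*(6 - 4))) = ((sqrt(-16 + 0) - 1*(-21)) - 41)*(0*(9 - (2 - 3)*(6 - 4))) = ((sqrt(-16) + 21) - 41)*(0*(9 - (-1)*2)) = ((4*I + 21) - 41)*(0*(9 - 1*(-2))) = ((21 + 4*I) - 41)*(0*(9 + 2)) = (-20 + 4*I)*(0*11) = (-20 + 4*I)*0 = 0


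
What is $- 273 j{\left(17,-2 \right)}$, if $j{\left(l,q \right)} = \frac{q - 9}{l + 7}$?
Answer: $\frac{1001}{8} \approx 125.13$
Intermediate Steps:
$j{\left(l,q \right)} = \frac{-9 + q}{7 + l}$
$- 273 j{\left(17,-2 \right)} = - 273 \frac{-9 - 2}{7 + 17} = - 273 \cdot \frac{1}{24} \left(-11\right) = \left(-273\right) \left(- \frac{11}{24}\right) = \frac{1001}{8}$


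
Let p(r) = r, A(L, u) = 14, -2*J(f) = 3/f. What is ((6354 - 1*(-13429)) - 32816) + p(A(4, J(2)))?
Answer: -13019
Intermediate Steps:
J(f) = -3/(2*f)
((6354 - 1*(-13429)) - 32816) + p(A(4, J(2))) = ((6354 - 1*(-13429)) - 32816) + 14 = ((6354 + 13429) - 32816) + 14 = (19783 - 32816) + 14 = -13033 + 14 = -13019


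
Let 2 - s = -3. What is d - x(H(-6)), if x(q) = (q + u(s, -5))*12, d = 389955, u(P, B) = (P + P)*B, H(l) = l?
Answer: 390627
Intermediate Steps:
s = 5 (s = 2 - 1*(-3) = 2 + 3 = 5)
u(P, B) = 2*B*P (u(P, B) = (2*P)*B = 2*B*P)
x(q) = -600 + 12*q (x(q) = (q + 2*(-5)*5)*12 = (q - 50)*12 = (-50 + q)*12 = -600 + 12*q)
d - x(H(-6)) = 389955 - (-600 + 12*(-6)) = 389955 - (-600 - 72) = 389955 - 1*(-672) = 389955 + 672 = 390627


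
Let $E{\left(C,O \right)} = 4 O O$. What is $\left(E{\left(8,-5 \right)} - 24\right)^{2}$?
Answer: $5776$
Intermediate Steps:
$E{\left(C,O \right)} = 4 O^{2}$
$\left(E{\left(8,-5 \right)} - 24\right)^{2} = \left(4 \left(-5\right)^{2} - 24\right)^{2} = \left(4 \cdot 25 - 24\right)^{2} = \left(100 - 24\right)^{2} = 76^{2} = 5776$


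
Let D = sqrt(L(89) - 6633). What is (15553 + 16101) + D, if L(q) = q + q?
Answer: 31654 + I*sqrt(6455) ≈ 31654.0 + 80.343*I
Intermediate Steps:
L(q) = 2*q
D = I*sqrt(6455) (D = sqrt(2*89 - 6633) = sqrt(178 - 6633) = sqrt(-6455) = I*sqrt(6455) ≈ 80.343*I)
(15553 + 16101) + D = (15553 + 16101) + I*sqrt(6455) = 31654 + I*sqrt(6455)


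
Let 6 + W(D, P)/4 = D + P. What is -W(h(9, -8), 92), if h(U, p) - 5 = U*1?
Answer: -400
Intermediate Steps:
h(U, p) = 5 + U (h(U, p) = 5 + U*1 = 5 + U)
W(D, P) = -24 + 4*D + 4*P (W(D, P) = -24 + 4*(D + P) = -24 + (4*D + 4*P) = -24 + 4*D + 4*P)
-W(h(9, -8), 92) = -(-24 + 4*(5 + 9) + 4*92) = -(-24 + 4*14 + 368) = -(-24 + 56 + 368) = -1*400 = -400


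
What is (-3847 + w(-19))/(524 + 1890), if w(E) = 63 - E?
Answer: -3765/2414 ≈ -1.5597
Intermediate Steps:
(-3847 + w(-19))/(524 + 1890) = (-3847 + (63 - 1*(-19)))/(524 + 1890) = (-3847 + (63 + 19))/2414 = (-3847 + 82)*(1/2414) = -3765*1/2414 = -3765/2414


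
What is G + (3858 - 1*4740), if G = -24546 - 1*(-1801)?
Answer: -23627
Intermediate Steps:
G = -22745 (G = -24546 + 1801 = -22745)
G + (3858 - 1*4740) = -22745 + (3858 - 1*4740) = -22745 + (3858 - 4740) = -22745 - 882 = -23627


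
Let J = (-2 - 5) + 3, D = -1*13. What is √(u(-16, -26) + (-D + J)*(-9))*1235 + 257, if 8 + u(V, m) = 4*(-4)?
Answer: 257 + 1235*I*√105 ≈ 257.0 + 12655.0*I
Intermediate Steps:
u(V, m) = -24 (u(V, m) = -8 + 4*(-4) = -8 - 16 = -24)
D = -13
J = -4 (J = -7 + 3 = -4)
√(u(-16, -26) + (-D + J)*(-9))*1235 + 257 = √(-24 + (-1*(-13) - 4)*(-9))*1235 + 257 = √(-24 + (13 - 4)*(-9))*1235 + 257 = √(-24 + 9*(-9))*1235 + 257 = √(-24 - 81)*1235 + 257 = √(-105)*1235 + 257 = (I*√105)*1235 + 257 = 1235*I*√105 + 257 = 257 + 1235*I*√105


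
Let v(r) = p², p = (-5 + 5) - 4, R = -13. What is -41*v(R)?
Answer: -656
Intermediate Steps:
p = -4 (p = 0 - 4 = -4)
v(r) = 16 (v(r) = (-4)² = 16)
-41*v(R) = -41*16 = -656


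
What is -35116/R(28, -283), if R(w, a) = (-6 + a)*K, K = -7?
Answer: -35116/2023 ≈ -17.358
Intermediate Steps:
R(w, a) = 42 - 7*a (R(w, a) = (-6 + a)*(-7) = 42 - 7*a)
-35116/R(28, -283) = -35116/(42 - 7*(-283)) = -35116/(42 + 1981) = -35116/2023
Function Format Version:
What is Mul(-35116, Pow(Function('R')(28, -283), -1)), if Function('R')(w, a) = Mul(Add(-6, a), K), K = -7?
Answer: Rational(-35116, 2023) ≈ -17.358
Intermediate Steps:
Function('R')(w, a) = Add(42, Mul(-7, a)) (Function('R')(w, a) = Mul(Add(-6, a), -7) = Add(42, Mul(-7, a)))
Mul(-35116, Pow(Function('R')(28, -283), -1)) = Mul(-35116, Pow(Add(42, Mul(-7, -283)), -1)) = Mul(-35116, Pow(Add(42, 1981), -1)) = Mul(-35116, Pow(2023, -1)) = Mul(-35116, Rational(1, 2023)) = Rational(-35116, 2023)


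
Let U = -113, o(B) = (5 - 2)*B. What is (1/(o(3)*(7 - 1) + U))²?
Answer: 1/3481 ≈ 0.00028727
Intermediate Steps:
o(B) = 3*B
(1/(o(3)*(7 - 1) + U))² = (1/((3*3)*(7 - 1) - 113))² = (1/(9*6 - 113))² = (1/(54 - 113))² = (1/(-59))² = (-1/59)² = 1/3481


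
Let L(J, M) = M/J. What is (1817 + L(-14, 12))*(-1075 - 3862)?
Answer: -62764081/7 ≈ -8.9663e+6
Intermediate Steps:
(1817 + L(-14, 12))*(-1075 - 3862) = (1817 + 12/(-14))*(-1075 - 3862) = (1817 + 12*(-1/14))*(-4937) = (1817 - 6/7)*(-4937) = (12713/7)*(-4937) = -62764081/7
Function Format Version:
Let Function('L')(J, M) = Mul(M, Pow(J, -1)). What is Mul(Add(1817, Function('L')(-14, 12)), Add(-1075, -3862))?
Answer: Rational(-62764081, 7) ≈ -8.9663e+6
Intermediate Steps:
Mul(Add(1817, Function('L')(-14, 12)), Add(-1075, -3862)) = Mul(Add(1817, Mul(12, Pow(-14, -1))), Add(-1075, -3862)) = Mul(Add(1817, Mul(12, Rational(-1, 14))), -4937) = Mul(Add(1817, Rational(-6, 7)), -4937) = Mul(Rational(12713, 7), -4937) = Rational(-62764081, 7)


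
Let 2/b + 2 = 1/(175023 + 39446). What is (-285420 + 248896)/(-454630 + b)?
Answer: 3916623747/48752014312 ≈ 0.080338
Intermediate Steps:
b = -428938/428937 (b = 2/(-2 + 1/(175023 + 39446)) = 2/(-2 + 1/214469) = 2/(-428937/214469) = 2*(-214469/428937) = -428938/428937 ≈ -1.0000)
(-285420 + 248896)/(-454630 + b) = (-285420 + 248896)/(-454630 - 428938/428937) = -36524/(-195008057248/428937) = -36524*(-428937/195008057248) = 3916623747/48752014312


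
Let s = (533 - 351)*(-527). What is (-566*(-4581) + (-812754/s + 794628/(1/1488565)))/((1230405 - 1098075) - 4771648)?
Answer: -56726322145442739/222487773326 ≈ -2.5496e+5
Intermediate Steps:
s = -95914 (s = 182*(-527) = -95914)
(-566*(-4581) + (-812754/s + 794628/(1/1488565)))/((1230405 - 1098075) - 4771648) = (-566*(-4581) + (-812754/(-95914) + 794628/(1/1488565)))/((1230405 - 1098075) - 4771648) = (2592846 + (-812754*(-1/95914) + 794628/(1/1488565)))/(132330 - 4771648) = (2592846 + (406377/47957 + 794628*1488565))/(-4639318) = (2592846 + (406377/47957 + 1182855428820))*(-1/4639318) = (2592846 + 56726197800327117/47957)*(-1/4639318) = (56726322145442739/47957)*(-1/4639318) = -56726322145442739/222487773326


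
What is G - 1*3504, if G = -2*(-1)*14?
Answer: -3476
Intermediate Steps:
G = 28 (G = 2*14 = 28)
G - 1*3504 = 28 - 1*3504 = 28 - 3504 = -3476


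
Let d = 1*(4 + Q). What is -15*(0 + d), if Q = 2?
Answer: -90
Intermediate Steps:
d = 6 (d = 1*(4 + 2) = 1*6 = 6)
-15*(0 + d) = -15*(0 + 6) = -15*6 = -90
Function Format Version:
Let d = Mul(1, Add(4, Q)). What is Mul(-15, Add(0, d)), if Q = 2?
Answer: -90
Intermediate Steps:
d = 6 (d = Mul(1, Add(4, 2)) = Mul(1, 6) = 6)
Mul(-15, Add(0, d)) = Mul(-15, Add(0, 6)) = Mul(-15, 6) = -90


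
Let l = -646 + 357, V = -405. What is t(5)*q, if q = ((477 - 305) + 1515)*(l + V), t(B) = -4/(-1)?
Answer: -4683112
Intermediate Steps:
l = -289
t(B) = 4 (t(B) = -4*(-1) = 4)
q = -1170778 (q = ((477 - 305) + 1515)*(-289 - 405) = (172 + 1515)*(-694) = 1687*(-694) = -1170778)
t(5)*q = 4*(-1170778) = -4683112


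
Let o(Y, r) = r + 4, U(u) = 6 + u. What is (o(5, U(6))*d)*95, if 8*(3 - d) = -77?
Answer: 19190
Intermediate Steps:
d = 101/8 (d = 3 - ⅛*(-77) = 3 + 77/8 = 101/8 ≈ 12.625)
o(Y, r) = 4 + r
(o(5, U(6))*d)*95 = ((4 + (6 + 6))*(101/8))*95 = ((4 + 12)*(101/8))*95 = (16*(101/8))*95 = 202*95 = 19190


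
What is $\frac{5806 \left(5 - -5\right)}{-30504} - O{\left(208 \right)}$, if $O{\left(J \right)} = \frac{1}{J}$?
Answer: $- \frac{1513373}{793104} \approx -1.9082$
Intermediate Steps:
$\frac{5806 \left(5 - -5\right)}{-30504} - O{\left(208 \right)} = \frac{5806 \left(5 - -5\right)}{-30504} - \frac{1}{208} = 5806 \left(5 + 5\right) \left(- \frac{1}{30504}\right) - \frac{1}{208} = 5806 \cdot 10 \left(- \frac{1}{30504}\right) - \frac{1}{208} = 58060 \left(- \frac{1}{30504}\right) - \frac{1}{208} = - \frac{14515}{7626} - \frac{1}{208} = - \frac{1513373}{793104}$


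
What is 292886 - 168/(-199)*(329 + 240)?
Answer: 58379906/199 ≈ 2.9337e+5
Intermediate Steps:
292886 - 168/(-199)*(329 + 240) = 292886 - 168*(-1/199)*569 = 292886 - (-168)*569/199 = 292886 - 1*(-95592/199) = 292886 + 95592/199 = 58379906/199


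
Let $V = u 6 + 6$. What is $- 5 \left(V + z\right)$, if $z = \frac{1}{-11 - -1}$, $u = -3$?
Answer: $\frac{121}{2} \approx 60.5$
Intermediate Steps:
$V = -12$ ($V = \left(-3\right) 6 + 6 = -18 + 6 = -12$)
$z = - \frac{1}{10}$ ($z = \frac{1}{-11 + 1} = \frac{1}{-10} = - \frac{1}{10} \approx -0.1$)
$- 5 \left(V + z\right) = - 5 \left(-12 - \frac{1}{10}\right) = \left(-5\right) \left(- \frac{121}{10}\right) = \frac{121}{2}$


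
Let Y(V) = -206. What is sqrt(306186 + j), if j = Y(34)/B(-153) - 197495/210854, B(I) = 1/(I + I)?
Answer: sqrt(16415350383861422)/210854 ≈ 607.64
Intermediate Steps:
B(I) = 1/(2*I)
j = 13291195249/210854 (j = -206/((1/2)/(-153)) - 197495/210854 = -206/((1/2)*(-1/153)) - 197495*1/210854 = -206/(-1/306) - 197495/210854 = -206*(-306) - 197495/210854 = 63036 - 197495/210854 = 13291195249/210854 ≈ 63035.)
sqrt(306186 + j) = sqrt(306186 + 13291195249/210854) = sqrt(77851738093/210854) = sqrt(16415350383861422)/210854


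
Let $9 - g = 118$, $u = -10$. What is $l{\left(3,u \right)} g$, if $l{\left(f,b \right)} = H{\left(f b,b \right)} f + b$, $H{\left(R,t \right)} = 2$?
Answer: $436$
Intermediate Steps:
$l{\left(f,b \right)} = b + 2 f$ ($l{\left(f,b \right)} = 2 f + b = b + 2 f$)
$g = -109$ ($g = 9 - 118 = -109$)
$l{\left(3,u \right)} g = \left(-10 + 2 \cdot 3\right) \left(-109\right) = \left(-10 + 6\right) \left(-109\right) = \left(-4\right) \left(-109\right) = 436$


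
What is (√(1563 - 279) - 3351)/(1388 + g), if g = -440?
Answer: -1117/316 + √321/474 ≈ -3.4970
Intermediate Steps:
(√(1563 - 279) - 3351)/(1388 + g) = (√(1563 - 279) - 3351)/(1388 - 440) = (√1284 - 3351)/948 = (2*√321 - 3351)*(1/948) = (-3351 + 2*√321)*(1/948) = -1117/316 + √321/474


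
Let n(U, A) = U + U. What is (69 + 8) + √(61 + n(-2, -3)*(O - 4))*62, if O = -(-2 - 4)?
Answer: 77 + 62*√53 ≈ 528.37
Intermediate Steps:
n(U, A) = 2*U
O = 6 (O = -1*(-6) = 6)
(69 + 8) + √(61 + n(-2, -3)*(O - 4))*62 = (69 + 8) + √(61 + (2*(-2))*(6 - 4))*62 = 77 + √(61 - 4*2)*62 = 77 + √(61 - 8)*62 = 77 + √53*62 = 77 + 62*√53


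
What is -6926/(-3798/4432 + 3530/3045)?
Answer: -9346941744/408005 ≈ -22909.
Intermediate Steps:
-6926/(-3798/4432 + 3530/3045) = -6926/(-3798*1/4432 + 3530*(1/3045)) = -6926/(-1899/2216 + 706/609) = -6926/408005/1349544 = -6926*1349544/408005 = -9346941744/408005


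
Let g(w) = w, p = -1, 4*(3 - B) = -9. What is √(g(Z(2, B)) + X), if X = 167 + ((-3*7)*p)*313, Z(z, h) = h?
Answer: √26981/2 ≈ 82.130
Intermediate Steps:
B = 21/4 (B = 3 - ¼*(-9) = 3 + 9/4 = 21/4 ≈ 5.2500)
X = 6740 (X = 167 + (-3*7*(-1))*313 = 167 - 21*(-1)*313 = 167 + 21*313 = 167 + 6573 = 6740)
√(g(Z(2, B)) + X) = √(21/4 + 6740) = √(26981/4) = √26981/2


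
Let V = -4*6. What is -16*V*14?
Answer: 5376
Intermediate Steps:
V = -24
-16*V*14 = -16*(-24)*14 = 384*14 = 5376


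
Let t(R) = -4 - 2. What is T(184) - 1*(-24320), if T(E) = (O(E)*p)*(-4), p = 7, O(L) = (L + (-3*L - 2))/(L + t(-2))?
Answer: 2169660/89 ≈ 24378.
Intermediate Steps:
t(R) = -6
O(L) = (-2 - 2*L)/(-6 + L) (O(L) = (L + (-3*L - 2))/(L - 6) = (L + (-2 - 3*L))/(-6 + L) = (-2 - 2*L)/(-6 + L))
T(E) = -56*(-1 - E)/(-6 + E) (T(E) = ((2*(-1 - E)/(-6 + E))*7)*(-4) = (14*(-1 - E)/(-6 + E))*(-4) = -56*(-1 - E)/(-6 + E))
T(184) - 1*(-24320) = 56*(1 + 184)/(-6 + 184) - 1*(-24320) = 56*185/178 + 24320 = 56*(1/178)*185 + 24320 = 5180/89 + 24320 = 2169660/89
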